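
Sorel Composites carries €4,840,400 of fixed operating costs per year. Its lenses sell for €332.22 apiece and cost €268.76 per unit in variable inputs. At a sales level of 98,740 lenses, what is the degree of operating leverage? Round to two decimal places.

Total contribution margin = 98,740 × €63.46 = €6,266,040.40.
Operating income = contribution − fixed costs = €6,266,040.40 − €4,840,400 = €1,425,640.40.
So DOL = total CM / EBIT = €6,266,040.40 / €1,425,640.40 = 4.3952.

4.40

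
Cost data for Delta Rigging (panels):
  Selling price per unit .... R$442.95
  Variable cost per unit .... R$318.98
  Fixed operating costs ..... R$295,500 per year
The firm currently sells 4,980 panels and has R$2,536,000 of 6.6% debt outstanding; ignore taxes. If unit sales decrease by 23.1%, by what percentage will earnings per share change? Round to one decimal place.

-92.3%

At 4,980 units, contribution = 4,980 × R$123.97 = R$617,370.60.
EBIT = R$617,370.60 − R$295,500 = R$321,870.60.
After interest of R$167,376.00, pre-tax earnings = R$154,494.60.
Degree of combined leverage = contribution ÷ (EBIT − I) = R$617,370.60 ÷ R$154,494.60 = 3.9961.
%ΔEPS = DCL × %ΔSales = 3.9961 × -23.1% = -92.3%.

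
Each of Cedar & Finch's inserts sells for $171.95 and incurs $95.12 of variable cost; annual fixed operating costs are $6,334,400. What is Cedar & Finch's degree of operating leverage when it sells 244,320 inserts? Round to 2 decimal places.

1.51

Total contribution margin = 244,320 × $76.83 = $18,771,105.60.
Operating income = contribution − fixed costs = $18,771,105.60 − $6,334,400 = $12,436,705.60.
DOL = contribution ÷ EBIT = $18,771,105.60 ÷ $12,436,705.60 = 1.5093.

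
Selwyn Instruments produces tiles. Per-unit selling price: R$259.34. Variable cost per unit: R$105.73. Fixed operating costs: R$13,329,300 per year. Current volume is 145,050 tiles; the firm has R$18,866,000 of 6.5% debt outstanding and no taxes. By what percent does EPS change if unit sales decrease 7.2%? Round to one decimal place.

-20.8%

Total contribution margin = 145,050 × R$153.61 = R$22,281,130.50.
EBIT = R$22,281,130.50 − R$13,329,300 = R$8,951,830.50.
After interest of R$1,226,290.00, pre-tax earnings = R$7,725,540.50.
Degree of combined leverage = contribution ÷ (EBIT − I) = R$22,281,130.50 ÷ R$7,725,540.50 = 2.8841.
EPS therefore changes by 2.8841 × (-7.2%) = -20.8%.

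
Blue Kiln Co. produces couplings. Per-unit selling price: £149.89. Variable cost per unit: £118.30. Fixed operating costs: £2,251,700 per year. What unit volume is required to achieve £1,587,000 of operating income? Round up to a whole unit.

Each unit contributes £149.89 − £118.30 = £31.59.
Units = (FC + target) / CM = (£2,251,700 + £1,587,000) / £31.59 = 121,516.30, so 121,517 couplings.

121,517 couplings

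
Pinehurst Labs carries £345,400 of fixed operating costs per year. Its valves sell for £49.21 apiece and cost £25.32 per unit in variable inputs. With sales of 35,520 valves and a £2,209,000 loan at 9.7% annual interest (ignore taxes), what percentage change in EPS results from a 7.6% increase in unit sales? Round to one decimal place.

+22.3%

Total contribution margin = 35,520 × £23.89 = £848,572.80.
Operating income = contribution − fixed costs = £848,572.80 − £345,400 = £503,172.80.
After interest of £214,273.00, pre-tax earnings = £288,899.80.
DCL = total CM / (EBIT − I) = £848,572.80 / £288,899.80 = 2.9373.
EPS therefore changes by 2.9373 × (+7.6%) = +22.3%.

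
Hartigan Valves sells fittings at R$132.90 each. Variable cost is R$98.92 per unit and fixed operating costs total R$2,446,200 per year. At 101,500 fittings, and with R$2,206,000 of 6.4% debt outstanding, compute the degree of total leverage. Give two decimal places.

Contribution at this volume is 101,500 × R$33.98 = R$3,448,970.00.
Subtracting fixed costs: EBIT = R$3,448,970.00 − R$2,446,200 = R$1,002,770.00. Interest = R$141,184.00.
DOL = R$3,448,970.00 ÷ R$1,002,770.00 = 3.4394; DFL = R$1,002,770.00 ÷ R$861,586.00 = 1.1639.
Combined leverage = 3.4394 × 1.1639 = 4.0031.

4.00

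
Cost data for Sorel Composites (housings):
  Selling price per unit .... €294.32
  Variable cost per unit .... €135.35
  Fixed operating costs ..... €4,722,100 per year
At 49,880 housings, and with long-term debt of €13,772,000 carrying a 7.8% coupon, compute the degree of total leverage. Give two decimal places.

3.72

At 49,880 units, contribution = 49,880 × €158.97 = €7,929,423.60.
Operating income = contribution − fixed costs = €7,929,423.60 − €4,722,100 = €3,207,323.60. Interest = €1,074,216.00.
DOL = €7,929,423.60 ÷ €3,207,323.60 = 2.4723; DFL = €3,207,323.60 ÷ €2,133,107.60 = 1.5036.
Combined leverage = 2.4723 × 1.5036 = 3.7174.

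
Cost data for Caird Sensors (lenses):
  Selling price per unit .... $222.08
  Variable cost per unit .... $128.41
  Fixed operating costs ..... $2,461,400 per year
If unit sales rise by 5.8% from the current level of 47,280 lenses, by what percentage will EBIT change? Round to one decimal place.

+13.1%

Contribution at this volume is 47,280 × $93.67 = $4,428,717.60.
Operating income = contribution − fixed costs = $4,428,717.60 − $2,461,400 = $1,967,317.60.
Degree of operating leverage = $4,428,717.60 / $1,967,317.60 = 2.2511.
So EBIT moves 2.2511 × (+5.8%) = +13.1%.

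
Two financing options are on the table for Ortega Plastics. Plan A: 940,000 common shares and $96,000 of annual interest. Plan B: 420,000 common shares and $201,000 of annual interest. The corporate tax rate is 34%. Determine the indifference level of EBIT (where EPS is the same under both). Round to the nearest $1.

$285,808

Set EPS_A = EPS_B: (EBIT − $96,000)(1 − 0.34) ÷ 940,000 = (EBIT − $201,000)(1 − 0.34) ÷ 420,000.
Cancelling (1 − t) and cross-multiplying: 420,000·(EBIT − 96,000) = 940,000·(EBIT − 201,000).
EBIT × (940,000 − 420,000) = 201,000 × 940,000 − 96,000 × 420,000 = 148,620,000,000, so EBIT = 148,620,000,000 ÷ 520,000 = 285,807.69.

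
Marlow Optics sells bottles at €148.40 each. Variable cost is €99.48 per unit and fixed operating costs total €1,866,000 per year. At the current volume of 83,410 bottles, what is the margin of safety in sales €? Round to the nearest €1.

Contribution margin per unit = €148.40 − €99.48 = €48.92. Break-even units = €1,866,000 ÷ €48.92 = 38,143.91; break-even revenue = 38,143.91 × €148.40 = €5,660,556.01.
Actual sales revenue = 83,410 × €148.40 = €12,378,044.00.
Margin of safety = €12,378,044.00 − €5,660,556.01 = €6,717,488.

€6,717,488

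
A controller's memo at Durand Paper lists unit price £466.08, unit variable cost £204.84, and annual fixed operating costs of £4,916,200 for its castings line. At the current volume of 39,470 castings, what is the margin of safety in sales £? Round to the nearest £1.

Contribution margin per unit = £466.08 − £204.84 = £261.24. Break-even units = £4,916,200 ÷ £261.24 = 18,818.71; break-even revenue = 18,818.71 × £466.08 = £8,771,024.71.
Current sales = 39,470 × £466.08 = £18,396,177.60.
Margin of safety = £18,396,177.60 − £8,771,024.71 = £9,625,153.

£9,625,153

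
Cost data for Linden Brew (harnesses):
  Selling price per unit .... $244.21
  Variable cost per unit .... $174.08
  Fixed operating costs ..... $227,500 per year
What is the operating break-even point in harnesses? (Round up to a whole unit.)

Each unit contributes $244.21 − $174.08 = $70.13.
Break-even Q = $227,500 / $70.13 = 3,243.98 → 3,244 harnesses.

3,244 harnesses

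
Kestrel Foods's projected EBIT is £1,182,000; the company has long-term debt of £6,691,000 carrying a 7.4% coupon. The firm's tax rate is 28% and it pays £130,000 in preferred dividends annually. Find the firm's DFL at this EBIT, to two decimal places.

Interest = £495,134.00.
Pre-tax preferred-dividend burden = £130,000 ÷ (1 − 0.28) = £180,555.56.
DFL = EBIT ÷ [EBIT − I − D_p/(1−t)] = £1,182,000 ÷ [£1,182,000 − £495,134.00 − £180,555.56] = £1,182,000 ÷ £506,310.44 = 2.3345.

2.33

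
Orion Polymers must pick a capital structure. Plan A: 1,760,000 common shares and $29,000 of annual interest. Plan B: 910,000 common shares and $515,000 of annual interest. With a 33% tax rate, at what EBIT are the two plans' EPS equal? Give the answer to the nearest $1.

Set EPS_A = EPS_B: (EBIT − $29,000)(1 − 0.33) ÷ 1,760,000 = (EBIT − $515,000)(1 − 0.33) ÷ 910,000.
The (1 − t) factor cancels: (EBIT − 29,000) × 910,000 = (EBIT − 515,000) × 1,760,000.
Solving, EBIT = (515,000·1,760,000 − 29,000·910,000) / (1,760,000 − 910,000) = 880,010,000,000 / 850,000 = 1,035,305.88.

$1,035,306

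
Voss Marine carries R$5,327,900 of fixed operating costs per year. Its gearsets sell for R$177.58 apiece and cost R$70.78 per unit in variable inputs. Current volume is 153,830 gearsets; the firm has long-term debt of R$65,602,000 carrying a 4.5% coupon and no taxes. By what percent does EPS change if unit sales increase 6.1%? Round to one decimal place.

+12.3%

At 153,830 units, contribution = 153,830 × R$106.80 = R$16,429,044.00.
Operating income = contribution − fixed costs = R$16,429,044.00 − R$5,327,900 = R$11,101,144.00.
After interest of R$2,952,090.00, pre-tax earnings = R$8,149,054.00.
DCL = total CM / (EBIT − I) = R$16,429,044.00 / R$8,149,054.00 = 2.0161.
%ΔEPS = DCL × %ΔSales = 2.0161 × +6.1% = +12.3%.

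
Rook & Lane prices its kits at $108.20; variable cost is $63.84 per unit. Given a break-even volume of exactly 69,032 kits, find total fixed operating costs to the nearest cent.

$3,062,259.52

Unit CM = price − variable cost = $108.20 − $63.84 = $44.36.
Fixed costs = break-even units × CM = 69,032 × $44.36 = $3,062,259.52.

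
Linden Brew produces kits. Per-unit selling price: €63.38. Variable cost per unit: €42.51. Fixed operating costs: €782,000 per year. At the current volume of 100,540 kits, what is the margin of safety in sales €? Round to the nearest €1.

€3,997,373

Each unit contributes €63.38 − €42.51 = €20.87. Break-even units = €782,000 ÷ €20.87 = 37,470.05; break-even revenue = 37,470.05 × €63.38 = €2,374,851.94.
Current sales = 100,540 × €63.38 = €6,372,225.20.
Margin of safety = €6,372,225.20 − €2,374,851.94 = €3,997,373.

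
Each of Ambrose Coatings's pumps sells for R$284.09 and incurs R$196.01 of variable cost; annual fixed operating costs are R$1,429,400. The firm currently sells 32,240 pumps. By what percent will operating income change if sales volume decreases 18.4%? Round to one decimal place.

At 32,240 units, contribution = 32,240 × R$88.08 = R$2,839,699.20.
Subtracting fixed costs: EBIT = R$2,839,699.20 − R$1,429,400 = R$1,410,299.20.
Degree of operating leverage = R$2,839,699.20 / R$1,410,299.20 = 2.0135.
Operating income changes by 2.0135 × -18.4% = -37.0%.

-37.0%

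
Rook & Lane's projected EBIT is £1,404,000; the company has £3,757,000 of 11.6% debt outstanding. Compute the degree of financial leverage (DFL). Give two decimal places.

1.45

Annual interest charges come to £435,812.00.
DFL = EBIT ÷ (EBIT − I) = £1,404,000 ÷ (£1,404,000 − £435,812.00) = £1,404,000 ÷ £968,188.00 = 1.4501.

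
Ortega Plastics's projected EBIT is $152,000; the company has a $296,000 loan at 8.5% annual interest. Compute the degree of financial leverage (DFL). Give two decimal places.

Annual interest charges come to $25,160.00.
DFL = EBIT ÷ (EBIT − I) = $152,000 ÷ ($152,000 − $25,160.00) = $152,000 ÷ $126,840.00 = 1.1984.

1.20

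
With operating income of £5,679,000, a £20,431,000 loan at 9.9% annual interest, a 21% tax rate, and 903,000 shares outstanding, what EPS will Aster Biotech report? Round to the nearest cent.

Interest = £2,022,669.00, so EBT = £5,679,000 − £2,022,669.00 = £3,656,331.00.
After tax at 21%: net income = £3,656,331.00 × 0.79 = £2,888,501.49.
EPS = £2,888,501.49 ÷ 903,000 = £3.20.

£3.20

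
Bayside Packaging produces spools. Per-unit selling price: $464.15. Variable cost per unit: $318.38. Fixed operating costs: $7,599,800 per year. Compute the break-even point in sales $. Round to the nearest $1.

Contribution margin per unit = $464.15 − $318.38 = $145.77, a CM ratio of $145.77 ÷ $464.15 = 0.3141.
Break-even revenue = fixed costs × price ÷ CM = $7,599,800 × $464.15 ÷ $145.77 = $24,198,718.

$24,198,718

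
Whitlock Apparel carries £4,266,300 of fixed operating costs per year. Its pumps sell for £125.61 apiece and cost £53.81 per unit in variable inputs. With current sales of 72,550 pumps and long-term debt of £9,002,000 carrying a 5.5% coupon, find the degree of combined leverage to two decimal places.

Contribution at this volume is 72,550 × £71.80 = £5,209,090.00.
Subtracting fixed costs: EBIT = £5,209,090.00 − £4,266,300 = £942,790.00. Interest = £495,110.00.
DOL = £5,209,090.00 ÷ £942,790.00 = 5.5252; DFL = £942,790.00 ÷ £447,680.00 = 2.1059.
DCL = DOL × DFL = 5.5252 × 2.1059 = 11.6355.

11.64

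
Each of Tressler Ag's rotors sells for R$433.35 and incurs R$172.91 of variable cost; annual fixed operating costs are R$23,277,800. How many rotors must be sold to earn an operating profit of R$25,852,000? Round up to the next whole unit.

Contribution margin per unit = R$433.35 − R$172.91 = R$260.44.
Units = (FC + target) / CM = (R$23,277,800 + R$25,852,000) / R$260.44 = 188,641.53, so 188,642 rotors.

188,642 rotors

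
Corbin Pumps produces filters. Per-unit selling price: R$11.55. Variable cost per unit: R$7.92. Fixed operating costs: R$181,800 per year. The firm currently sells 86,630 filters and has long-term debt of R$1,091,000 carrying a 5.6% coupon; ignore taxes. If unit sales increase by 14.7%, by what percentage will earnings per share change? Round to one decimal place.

At 86,630 units, contribution = 86,630 × R$3.63 = R$314,466.90.
Subtracting fixed costs: EBIT = R$314,466.90 − R$181,800 = R$132,666.90.
Interest = R$61,096.00, so EBIT − I = R$71,570.90.
DCL = total CM / (EBIT − I) = R$314,466.90 / R$71,570.90 = 4.3938.
%ΔEPS = DCL × %ΔSales = 4.3938 × +14.7% = +64.6%.

+64.6%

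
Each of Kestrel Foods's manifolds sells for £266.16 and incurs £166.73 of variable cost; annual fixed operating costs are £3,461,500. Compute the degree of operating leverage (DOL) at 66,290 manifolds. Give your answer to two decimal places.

At 66,290 units, contribution = 66,290 × £99.43 = £6,591,214.70.
EBIT = £6,591,214.70 − £3,461,500 = £3,129,714.70.
DOL = contribution ÷ EBIT = £6,591,214.70 ÷ £3,129,714.70 = 2.1060.

2.11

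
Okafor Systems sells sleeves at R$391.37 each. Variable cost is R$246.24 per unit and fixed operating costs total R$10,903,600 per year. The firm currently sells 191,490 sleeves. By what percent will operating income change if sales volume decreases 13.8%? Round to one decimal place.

-22.7%

At 191,490 units, contribution = 191,490 × R$145.13 = R$27,790,943.70.
EBIT = R$27,790,943.70 − R$10,903,600 = R$16,887,343.70.
DOL = contribution ÷ EBIT = R$27,790,943.70 ÷ R$16,887,343.70 = 1.6457.
Operating income changes by 1.6457 × -13.8% = -22.7%.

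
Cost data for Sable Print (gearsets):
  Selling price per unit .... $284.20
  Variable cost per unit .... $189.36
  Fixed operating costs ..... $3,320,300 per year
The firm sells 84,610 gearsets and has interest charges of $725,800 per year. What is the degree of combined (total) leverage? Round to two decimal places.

2.02

Contribution at this volume is 84,610 × $94.84 = $8,024,412.40.
Subtracting fixed costs: EBIT = $8,024,412.40 − $3,320,300 = $4,704,112.40. Interest = $725,800.00, so EBIT − I = $3,978,312.40.
DCL = contribution ÷ (EBIT − I) = $8,024,412.40 ÷ $3,978,312.40 = 2.0170.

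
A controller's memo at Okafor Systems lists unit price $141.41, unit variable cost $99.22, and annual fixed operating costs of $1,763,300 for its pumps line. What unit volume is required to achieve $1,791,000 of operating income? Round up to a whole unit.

84,246 pumps

Unit CM = price − variable cost = $141.41 − $99.22 = $42.19.
Required volume = (fixed costs + target profit) ÷ CM = ($1,763,300 + $1,791,000) ÷ $42.19 = 84,245.08, so 84,246 pumps.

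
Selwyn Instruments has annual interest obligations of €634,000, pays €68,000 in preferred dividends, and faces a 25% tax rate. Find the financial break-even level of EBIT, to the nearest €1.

€724,667

Preferred dividends are paid after tax, so their pre-tax equivalent is €68,000 ÷ (1 − 0.25) = €90,666.67.
Financial break-even EBIT = interest + D_p ÷ (1 − t) = €634,000 + €90,666.67 = €724,666.67.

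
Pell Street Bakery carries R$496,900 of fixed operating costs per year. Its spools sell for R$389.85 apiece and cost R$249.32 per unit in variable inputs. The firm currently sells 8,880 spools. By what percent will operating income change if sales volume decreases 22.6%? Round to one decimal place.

-37.6%

Total contribution margin = 8,880 × R$140.53 = R$1,247,906.40.
Operating income = contribution − fixed costs = R$1,247,906.40 − R$496,900 = R$751,006.40.
DOL = contribution ÷ EBIT = R$1,247,906.40 ÷ R$751,006.40 = 1.6616.
%ΔEBIT = DOL × %ΔSales = 1.6616 × -22.6% = -37.6%.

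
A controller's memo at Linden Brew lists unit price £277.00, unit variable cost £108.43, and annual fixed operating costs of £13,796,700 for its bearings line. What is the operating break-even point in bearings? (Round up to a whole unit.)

Unit CM = price − variable cost = £277.00 − £108.43 = £168.57.
Units to break even: £13,796,700 ÷ £168.57 = 81,845.52, rounded up to 81,846.

81,846 bearings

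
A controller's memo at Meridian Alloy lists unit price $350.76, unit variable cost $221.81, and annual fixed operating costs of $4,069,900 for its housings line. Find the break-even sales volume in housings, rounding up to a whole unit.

Unit CM = price − variable cost = $350.76 − $221.81 = $128.95.
Break-even volume = fixed costs ÷ CM per unit = $4,069,900 ÷ $128.95 = 31,561.85, so 31,562 housings.

31,562 housings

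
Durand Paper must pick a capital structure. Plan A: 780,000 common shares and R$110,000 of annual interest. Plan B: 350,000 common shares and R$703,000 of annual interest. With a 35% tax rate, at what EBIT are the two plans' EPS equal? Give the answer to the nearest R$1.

At indifference, (EBIT − 110,000)(1 − t)/780,000 = (EBIT − 703,000)(1 − t)/350,000.
Cancelling (1 − t) and cross-multiplying: 350,000·(EBIT − 110,000) = 780,000·(EBIT − 703,000).
EBIT × (780,000 − 350,000) = 703,000 × 780,000 − 110,000 × 350,000 = 509,840,000,000, so EBIT = 509,840,000,000 ÷ 430,000 = 1,185,674.42.

R$1,185,674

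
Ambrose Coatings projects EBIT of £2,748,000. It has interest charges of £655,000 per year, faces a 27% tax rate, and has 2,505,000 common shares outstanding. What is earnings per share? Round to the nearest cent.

£0.61

Pre-tax income = £2,748,000 − £655,000.00 = £2,093,000.00.
After tax at 27%: net income = £2,093,000.00 × 0.73 = £1,527,890.00.
EPS = £1,527,890.00 ÷ 2,505,000 = £0.61.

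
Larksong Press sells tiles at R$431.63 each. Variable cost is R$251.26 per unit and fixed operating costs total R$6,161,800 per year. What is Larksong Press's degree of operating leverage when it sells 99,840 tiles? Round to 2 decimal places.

1.52

Total contribution margin = 99,840 × R$180.37 = R$18,008,140.80.
Subtracting fixed costs: EBIT = R$18,008,140.80 − R$6,161,800 = R$11,846,340.80.
So DOL = total CM / EBIT = R$18,008,140.80 / R$11,846,340.80 = 1.5201.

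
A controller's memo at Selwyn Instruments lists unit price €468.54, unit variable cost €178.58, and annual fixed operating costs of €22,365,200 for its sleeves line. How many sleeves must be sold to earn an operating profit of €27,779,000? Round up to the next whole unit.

172,935 sleeves

Contribution margin per unit = €468.54 − €178.58 = €289.96.
Required volume = (fixed costs + target profit) ÷ CM = (€22,365,200 + €27,779,000) ÷ €289.96 = 172,934.89, so 172,935 sleeves.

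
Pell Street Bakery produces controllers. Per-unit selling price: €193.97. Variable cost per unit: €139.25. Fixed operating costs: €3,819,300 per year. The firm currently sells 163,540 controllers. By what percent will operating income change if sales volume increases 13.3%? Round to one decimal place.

Total contribution margin = 163,540 × €54.72 = €8,948,908.80.
Subtracting fixed costs: EBIT = €8,948,908.80 − €3,819,300 = €5,129,608.80.
DOL = contribution ÷ EBIT = €8,948,908.80 ÷ €5,129,608.80 = 1.7446.
%ΔEBIT = DOL × %ΔSales = 1.7446 × +13.3% = +23.2%.

+23.2%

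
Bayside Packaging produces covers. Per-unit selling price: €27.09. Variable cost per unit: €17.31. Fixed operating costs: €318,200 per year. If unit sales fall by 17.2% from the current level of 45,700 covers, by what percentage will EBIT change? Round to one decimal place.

Contribution at this volume is 45,700 × €9.78 = €446,946.00.
EBIT = €446,946.00 − €318,200 = €128,746.00.
So DOL = total CM / EBIT = €446,946.00 / €128,746.00 = 3.4715.
So EBIT moves 3.4715 × (-17.2%) = -59.7%.

-59.7%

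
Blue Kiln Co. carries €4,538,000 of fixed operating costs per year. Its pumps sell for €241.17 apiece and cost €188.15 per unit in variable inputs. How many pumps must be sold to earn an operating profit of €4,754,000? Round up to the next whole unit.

175,255 pumps

Contribution margin per unit = €241.17 − €188.15 = €53.02.
Units = (FC + target) / CM = (€4,538,000 + €4,754,000) / €53.02 = 175,254.62, so 175,255 pumps.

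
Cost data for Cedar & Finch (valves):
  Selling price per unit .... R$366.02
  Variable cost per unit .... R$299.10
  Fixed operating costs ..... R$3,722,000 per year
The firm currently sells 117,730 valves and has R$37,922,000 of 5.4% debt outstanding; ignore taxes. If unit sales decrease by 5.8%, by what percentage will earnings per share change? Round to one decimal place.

-21.7%

Total contribution margin = 117,730 × R$66.92 = R$7,878,491.60.
Subtracting fixed costs: EBIT = R$7,878,491.60 − R$3,722,000 = R$4,156,491.60.
After interest of R$2,047,788.00, pre-tax earnings = R$2,108,703.60.
DCL = total CM / (EBIT − I) = R$7,878,491.60 / R$2,108,703.60 = 3.7362.
%ΔEPS = DCL × %ΔSales = 3.7362 × -5.8% = -21.7%.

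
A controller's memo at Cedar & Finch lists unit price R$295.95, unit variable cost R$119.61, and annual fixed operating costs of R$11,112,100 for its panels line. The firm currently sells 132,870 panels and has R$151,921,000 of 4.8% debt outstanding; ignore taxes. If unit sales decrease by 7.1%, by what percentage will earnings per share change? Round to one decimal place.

At 132,870 units, contribution = 132,870 × R$176.34 = R$23,430,295.80.
EBIT = R$23,430,295.80 − R$11,112,100 = R$12,318,195.80.
Interest = R$7,292,208.00, so EBIT − I = R$5,025,987.80.
Degree of combined leverage = contribution ÷ (EBIT − I) = R$23,430,295.80 ÷ R$5,025,987.80 = 4.6618.
EPS therefore changes by 4.6618 × (-7.1%) = -33.1%.

-33.1%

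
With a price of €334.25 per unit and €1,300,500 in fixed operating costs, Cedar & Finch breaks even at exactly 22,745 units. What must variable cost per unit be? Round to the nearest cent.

Contribution per unit must be FC / Q = €1,300,500 / 22,745 = €57.1774.
Hence VC = price − CM = €334.25 − €57.1774 = €277.07.

€277.07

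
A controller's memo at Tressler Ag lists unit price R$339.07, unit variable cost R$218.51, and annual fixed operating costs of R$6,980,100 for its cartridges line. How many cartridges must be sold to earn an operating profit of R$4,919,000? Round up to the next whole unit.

Unit CM = price − variable cost = R$339.07 − R$218.51 = R$120.56.
Required volume = (fixed costs + target profit) ÷ CM = (R$6,980,100 + R$4,919,000) ÷ R$120.56 = 98,698.57, so 98,699 cartridges.

98,699 cartridges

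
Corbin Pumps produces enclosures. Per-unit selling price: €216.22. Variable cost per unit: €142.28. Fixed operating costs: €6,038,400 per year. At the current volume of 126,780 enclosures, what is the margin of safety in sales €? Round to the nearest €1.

Each unit contributes €216.22 − €142.28 = €73.94. Break-even units = €6,038,400 ÷ €73.94 = 81,666.22; break-even revenue = 81,666.22 × €216.22 = €17,657,869.19.
Current sales = 126,780 × €216.22 = €27,412,371.60.
Margin of safety = €27,412,371.60 − €17,657,869.19 = €9,754,502.

€9,754,502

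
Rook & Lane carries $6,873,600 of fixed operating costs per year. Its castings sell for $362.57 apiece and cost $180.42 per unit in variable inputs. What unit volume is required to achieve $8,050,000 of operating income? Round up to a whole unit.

81,931 castings

Unit CM = price − variable cost = $362.57 − $180.42 = $182.15.
Required volume = (fixed costs + target profit) ÷ CM = ($6,873,600 + $8,050,000) ÷ $182.15 = 81,930.28, so 81,931 castings.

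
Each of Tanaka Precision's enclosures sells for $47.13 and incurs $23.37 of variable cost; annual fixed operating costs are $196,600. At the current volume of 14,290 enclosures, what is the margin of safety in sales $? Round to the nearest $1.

Contribution margin per unit = $47.13 − $23.37 = $23.76. Break-even units = $196,600 ÷ $23.76 = 8,274.41; break-even revenue = 8,274.41 × $47.13 = $389,972.98.
Current sales = 14,290 × $47.13 = $673,487.70.
Margin of safety = $673,487.70 − $389,972.98 = $283,515.

$283,515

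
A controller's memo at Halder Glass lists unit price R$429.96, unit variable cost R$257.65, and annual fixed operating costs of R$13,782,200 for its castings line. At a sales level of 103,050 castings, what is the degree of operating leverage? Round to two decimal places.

Total contribution margin = 103,050 × R$172.31 = R$17,756,545.50.
Operating income = contribution − fixed costs = R$17,756,545.50 − R$13,782,200 = R$3,974,345.50.
Degree of operating leverage = R$17,756,545.50 / R$3,974,345.50 = 4.4678.

4.47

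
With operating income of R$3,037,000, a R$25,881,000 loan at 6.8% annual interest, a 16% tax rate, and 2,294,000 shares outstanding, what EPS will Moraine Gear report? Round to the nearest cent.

Pre-tax income = R$3,037,000 − R$1,759,908.00 = R$1,277,092.00.
After tax at 16%: net income = R$1,277,092.00 × 0.84 = R$1,072,757.28.
Per share: R$1,072,757.28 / 2,294,000 shares = R$0.47.

R$0.47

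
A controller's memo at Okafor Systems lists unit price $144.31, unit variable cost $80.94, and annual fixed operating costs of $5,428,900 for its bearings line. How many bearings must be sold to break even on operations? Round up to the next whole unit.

85,670 bearings

Each unit contributes $144.31 − $80.94 = $63.37.
Break-even volume = fixed costs ÷ CM per unit = $5,428,900 ÷ $63.37 = 85,669.88, so 85,670 bearings.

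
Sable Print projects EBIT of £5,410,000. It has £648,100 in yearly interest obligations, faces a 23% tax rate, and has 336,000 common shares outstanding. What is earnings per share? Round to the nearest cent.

Interest = £648,100.00, so EBT = £5,410,000 − £648,100.00 = £4,761,900.00.
Net income = £4,761,900.00 × (1 − 0.23) = £3,666,663.00.
EPS = £3,666,663.00 ÷ 336,000 = £10.91.

£10.91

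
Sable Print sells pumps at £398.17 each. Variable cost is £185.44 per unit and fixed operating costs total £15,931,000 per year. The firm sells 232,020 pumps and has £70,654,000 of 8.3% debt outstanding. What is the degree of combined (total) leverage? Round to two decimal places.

1.79

Contribution at this volume is 232,020 × £212.73 = £49,357,614.60.
Operating income = contribution − fixed costs = £49,357,614.60 − £15,931,000 = £33,426,614.60. Interest = £5,864,282.00, so EBIT − I = £27,562,332.60.
DCL = contribution ÷ (EBIT − I) = £49,357,614.60 ÷ £27,562,332.60 = 1.7908.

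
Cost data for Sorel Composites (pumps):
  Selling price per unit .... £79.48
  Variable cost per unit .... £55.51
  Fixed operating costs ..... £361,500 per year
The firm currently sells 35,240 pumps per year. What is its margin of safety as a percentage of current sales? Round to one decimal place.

57.2%

Each unit contributes £79.48 − £55.51 = £23.97. Break-even units = £361,500 ÷ £23.97 = 15,081.35; break-even revenue = 15,081.35 × £79.48 = £1,198,665.83.
Actual sales revenue = 35,240 × £79.48 = £2,800,875.20.
Margin of safety = (£2,800,875.20 − £1,198,665.83) ÷ £2,800,875.20 = 57.2%.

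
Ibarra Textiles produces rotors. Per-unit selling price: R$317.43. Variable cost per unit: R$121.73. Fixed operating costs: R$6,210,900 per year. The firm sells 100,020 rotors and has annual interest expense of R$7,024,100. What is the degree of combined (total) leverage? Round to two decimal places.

Contribution at this volume is 100,020 × R$195.70 = R$19,573,914.00.
Subtracting fixed costs: EBIT = R$19,573,914.00 − R$6,210,900 = R$13,363,014.00. Interest = R$7,024,100.00, so EBIT − I = R$6,338,914.00.
DCL = contribution ÷ (EBIT − I) = R$19,573,914.00 ÷ R$6,338,914.00 = 3.0879.

3.09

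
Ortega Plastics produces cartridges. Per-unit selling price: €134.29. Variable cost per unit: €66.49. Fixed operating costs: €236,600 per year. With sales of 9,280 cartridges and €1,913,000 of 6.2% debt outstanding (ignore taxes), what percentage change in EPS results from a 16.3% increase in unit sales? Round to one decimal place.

Total contribution margin = 9,280 × €67.80 = €629,184.00.
Subtracting fixed costs: EBIT = €629,184.00 − €236,600 = €392,584.00.
After interest of €118,606.00, pre-tax earnings = €273,978.00.
DCL = total CM / (EBIT − I) = €629,184.00 / €273,978.00 = 2.2965.
EPS therefore changes by 2.2965 × (+16.3%) = +37.4%.

+37.4%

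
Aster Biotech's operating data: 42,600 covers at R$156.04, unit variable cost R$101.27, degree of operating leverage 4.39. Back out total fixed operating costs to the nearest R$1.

At 42,600 units, contribution = 42,600 × R$54.77 = R$2,333,202.00.
Since DOL = CM ÷ EBIT, EBIT = R$2,333,202.00 ÷ 4.39 = R$531,481.09.
And FC = contribution − EBIT = R$2,333,202.00 − R$531,481.09 = R$1,801,721.

R$1,801,721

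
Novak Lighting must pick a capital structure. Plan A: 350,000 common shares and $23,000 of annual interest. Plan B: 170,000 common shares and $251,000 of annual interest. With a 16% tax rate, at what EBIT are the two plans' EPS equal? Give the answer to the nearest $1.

$466,333

At indifference, (EBIT − 23,000)(1 − t)/350,000 = (EBIT − 251,000)(1 − t)/170,000.
Cancelling (1 − t) and cross-multiplying: 170,000·(EBIT − 23,000) = 350,000·(EBIT − 251,000).
Solving, EBIT = (251,000·350,000 − 23,000·170,000) / (350,000 − 170,000) = 83,940,000,000 / 180,000 = 466,333.33.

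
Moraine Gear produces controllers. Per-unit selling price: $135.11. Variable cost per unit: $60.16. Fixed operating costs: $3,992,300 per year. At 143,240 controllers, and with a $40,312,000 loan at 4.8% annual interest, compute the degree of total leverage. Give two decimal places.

2.23

At 143,240 units, contribution = 143,240 × $74.95 = $10,735,838.00.
Subtracting fixed costs: EBIT = $10,735,838.00 − $3,992,300 = $6,743,538.00. Interest = $1,934,976.00, so EBIT − I = $4,808,562.00.
Degree of total leverage = total CM / (EBIT − interest) = $10,735,838.00 / $4,808,562.00 = 2.2327.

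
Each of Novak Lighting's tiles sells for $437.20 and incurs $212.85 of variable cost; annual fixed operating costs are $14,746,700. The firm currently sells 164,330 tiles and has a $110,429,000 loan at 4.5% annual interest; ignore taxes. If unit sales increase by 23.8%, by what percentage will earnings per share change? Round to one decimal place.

Total contribution margin = 164,330 × $224.35 = $36,867,435.50.
Operating income = contribution − fixed costs = $36,867,435.50 − $14,746,700 = $22,120,735.50.
Interest = $4,969,305.00, so EBIT − I = $17,151,430.50.
Degree of combined leverage = contribution ÷ (EBIT − I) = $36,867,435.50 ÷ $17,151,430.50 = 2.1495.
EPS therefore changes by 2.1495 × (+23.8%) = +51.2%.

+51.2%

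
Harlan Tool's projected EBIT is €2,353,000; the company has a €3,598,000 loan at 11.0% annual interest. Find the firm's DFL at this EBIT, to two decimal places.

Interest = €395,780.00.
DFL = EBIT ÷ (EBIT − I) = €2,353,000 ÷ (€2,353,000 − €395,780.00) = €2,353,000 ÷ €1,957,220.00 = 1.2022.

1.20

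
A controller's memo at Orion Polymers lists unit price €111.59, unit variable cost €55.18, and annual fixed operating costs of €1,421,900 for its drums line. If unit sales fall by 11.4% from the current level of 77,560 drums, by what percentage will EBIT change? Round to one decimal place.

-16.9%

At 77,560 units, contribution = 77,560 × €56.41 = €4,375,159.60.
Subtracting fixed costs: EBIT = €4,375,159.60 − €1,421,900 = €2,953,259.60.
So DOL = total CM / EBIT = €4,375,159.60 / €2,953,259.60 = 1.4815.
Operating income changes by 1.4815 × -11.4% = -16.9%.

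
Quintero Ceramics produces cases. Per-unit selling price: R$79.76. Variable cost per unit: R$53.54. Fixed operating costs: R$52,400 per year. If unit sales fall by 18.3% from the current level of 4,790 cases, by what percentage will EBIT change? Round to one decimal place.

Contribution at this volume is 4,790 × R$26.22 = R$125,593.80.
EBIT = R$125,593.80 − R$52,400 = R$73,193.80.
So DOL = total CM / EBIT = R$125,593.80 / R$73,193.80 = 1.7159.
%ΔEBIT = DOL × %ΔSales = 1.7159 × -18.3% = -31.4%.

-31.4%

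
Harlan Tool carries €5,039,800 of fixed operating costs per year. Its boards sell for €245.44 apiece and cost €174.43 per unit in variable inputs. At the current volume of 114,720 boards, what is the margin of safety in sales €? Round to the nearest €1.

€10,737,239

Each unit contributes €245.44 − €174.43 = €71.01. Break-even units = €5,039,800 ÷ €71.01 = 70,973.10; break-even revenue = 70,973.10 × €245.44 = €17,419,638.25.
Actual sales revenue = 114,720 × €245.44 = €28,156,876.80.
Margin of safety = €28,156,876.80 − €17,419,638.25 = €10,737,239.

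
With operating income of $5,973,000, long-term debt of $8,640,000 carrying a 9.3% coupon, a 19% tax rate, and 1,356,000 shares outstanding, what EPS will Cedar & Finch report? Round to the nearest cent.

Pre-tax income = $5,973,000 − $803,520.00 = $5,169,480.00.
Net income = $5,169,480.00 × (1 − 0.19) = $4,187,278.80.
EPS = $4,187,278.80 ÷ 1,356,000 = $3.09.

$3.09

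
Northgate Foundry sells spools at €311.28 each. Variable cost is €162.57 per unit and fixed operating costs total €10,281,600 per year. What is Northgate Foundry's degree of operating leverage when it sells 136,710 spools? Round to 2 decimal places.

Contribution at this volume is 136,710 × €148.71 = €20,330,144.10.
Subtracting fixed costs: EBIT = €20,330,144.10 − €10,281,600 = €10,048,544.10.
Degree of operating leverage = €20,330,144.10 / €10,048,544.10 = 2.0232.

2.02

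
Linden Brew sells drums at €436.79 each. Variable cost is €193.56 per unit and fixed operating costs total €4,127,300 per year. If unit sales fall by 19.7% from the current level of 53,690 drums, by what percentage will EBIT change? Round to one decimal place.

At 53,690 units, contribution = 53,690 × €243.23 = €13,059,018.70.
Operating income = contribution − fixed costs = €13,059,018.70 − €4,127,300 = €8,931,718.70.
So DOL = total CM / EBIT = €13,059,018.70 / €8,931,718.70 = 1.4621.
So EBIT moves 1.4621 × (-19.7%) = -28.8%.

-28.8%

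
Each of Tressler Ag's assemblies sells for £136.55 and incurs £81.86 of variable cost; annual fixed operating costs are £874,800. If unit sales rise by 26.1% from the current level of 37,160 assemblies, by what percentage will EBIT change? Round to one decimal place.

Contribution at this volume is 37,160 × £54.69 = £2,032,280.40.
EBIT = £2,032,280.40 − £874,800 = £1,157,480.40.
So DOL = total CM / EBIT = £2,032,280.40 / £1,157,480.40 = 1.7558.
So EBIT moves 1.7558 × (+26.1%) = +45.8%.

+45.8%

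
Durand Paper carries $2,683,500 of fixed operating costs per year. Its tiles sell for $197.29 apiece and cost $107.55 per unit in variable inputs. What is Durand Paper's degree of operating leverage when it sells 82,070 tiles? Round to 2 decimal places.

1.57

Total contribution margin = 82,070 × $89.74 = $7,364,961.80.
Subtracting fixed costs: EBIT = $7,364,961.80 − $2,683,500 = $4,681,461.80.
Degree of operating leverage = $7,364,961.80 / $4,681,461.80 = 1.5732.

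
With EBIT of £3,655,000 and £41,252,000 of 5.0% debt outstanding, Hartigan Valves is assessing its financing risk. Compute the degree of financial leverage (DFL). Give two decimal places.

2.30

Interest = £2,062,600.00.
Degree of financial leverage = EBIT / (EBIT − interest) = £3,655,000 / £1,592,400.00 = 2.2953.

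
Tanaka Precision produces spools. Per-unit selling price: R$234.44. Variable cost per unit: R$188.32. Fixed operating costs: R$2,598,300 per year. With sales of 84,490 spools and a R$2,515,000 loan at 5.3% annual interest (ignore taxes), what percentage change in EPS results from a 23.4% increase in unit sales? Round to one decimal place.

Total contribution margin = 84,490 × R$46.12 = R$3,896,678.80.
Subtracting fixed costs: EBIT = R$3,896,678.80 − R$2,598,300 = R$1,298,378.80.
After interest of R$133,295.00, pre-tax earnings = R$1,165,083.80.
Degree of combined leverage = contribution ÷ (EBIT − I) = R$3,896,678.80 ÷ R$1,165,083.80 = 3.3445.
EPS therefore changes by 3.3445 × (+23.4%) = +78.3%.

+78.3%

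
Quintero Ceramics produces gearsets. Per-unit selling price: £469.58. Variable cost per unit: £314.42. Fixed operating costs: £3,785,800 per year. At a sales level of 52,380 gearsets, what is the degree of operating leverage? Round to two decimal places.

1.87

Total contribution margin = 52,380 × £155.16 = £8,127,280.80.
Subtracting fixed costs: EBIT = £8,127,280.80 − £3,785,800 = £4,341,480.80.
DOL = contribution ÷ EBIT = £8,127,280.80 ÷ £4,341,480.80 = 1.8720.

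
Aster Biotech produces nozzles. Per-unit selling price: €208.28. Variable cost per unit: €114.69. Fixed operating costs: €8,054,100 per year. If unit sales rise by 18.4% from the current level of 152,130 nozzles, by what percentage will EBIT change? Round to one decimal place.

Contribution at this volume is 152,130 × €93.59 = €14,237,846.70.
EBIT = €14,237,846.70 − €8,054,100 = €6,183,746.70.
So DOL = total CM / EBIT = €14,237,846.70 / €6,183,746.70 = 2.3025.
%ΔEBIT = DOL × %ΔSales = 2.3025 × +18.4% = +42.4%.

+42.4%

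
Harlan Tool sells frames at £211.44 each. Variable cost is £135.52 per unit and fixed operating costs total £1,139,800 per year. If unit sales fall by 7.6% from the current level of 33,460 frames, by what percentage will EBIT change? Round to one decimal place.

-13.8%

Total contribution margin = 33,460 × £75.92 = £2,540,283.20.
Subtracting fixed costs: EBIT = £2,540,283.20 − £1,139,800 = £1,400,483.20.
So DOL = total CM / EBIT = £2,540,283.20 / £1,400,483.20 = 1.8139.
%ΔEBIT = DOL × %ΔSales = 1.8139 × -7.6% = -13.8%.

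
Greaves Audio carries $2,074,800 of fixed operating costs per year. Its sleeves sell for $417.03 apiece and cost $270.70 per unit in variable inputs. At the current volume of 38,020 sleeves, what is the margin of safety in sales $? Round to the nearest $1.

$9,942,449

Unit CM = price − variable cost = $417.03 − $270.70 = $146.33. Break-even units = $2,074,800 ÷ $146.33 = 14,178.91; break-even revenue = 14,178.91 × $417.03 = $5,913,031.12.
Current sales = 38,020 × $417.03 = $15,855,480.60.
Margin of safety = $15,855,480.60 − $5,913,031.12 = $9,942,449.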